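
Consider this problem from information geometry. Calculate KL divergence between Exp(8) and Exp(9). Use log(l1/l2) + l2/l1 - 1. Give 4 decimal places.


KL divergence for exponential family:
KL = log(l1/l2) + l2/l1 - 1.
log(8/9) = -0.117783.
9/8 = 1.125.
KL = -0.117783 + 1.125 - 1 = 0.0072

0.0072


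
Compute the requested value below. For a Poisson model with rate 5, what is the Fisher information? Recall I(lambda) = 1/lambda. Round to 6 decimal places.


Fisher information for Poisson: I(lambda) = 1/lambda.
lambda = 5.
I(lambda) = 1/5 = 0.200000

0.200000


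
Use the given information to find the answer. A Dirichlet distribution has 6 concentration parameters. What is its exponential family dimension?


Exponential family dimension calculation:
Dirichlet with 6 components has 6 natural parameters.

6


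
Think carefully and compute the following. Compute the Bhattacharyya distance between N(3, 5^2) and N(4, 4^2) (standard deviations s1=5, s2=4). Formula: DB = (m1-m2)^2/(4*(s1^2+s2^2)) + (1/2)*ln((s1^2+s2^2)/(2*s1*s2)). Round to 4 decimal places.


Bhattacharyya distance between two Gaussians:
DB = (m1-m2)^2/(4*(s1^2+s2^2)) + (1/2)*ln((s1^2+s2^2)/(2*s1*s2)).
(m1-m2)^2 = (-1)^2 = 1.
s1^2+s2^2 = 25 + 16 = 41.
term1 = 1/164 = 0.006098.
term2 = 0.5*ln(41/40.0) = 0.012346.
DB = 0.006098 + 0.012346 = 0.0184

0.0184


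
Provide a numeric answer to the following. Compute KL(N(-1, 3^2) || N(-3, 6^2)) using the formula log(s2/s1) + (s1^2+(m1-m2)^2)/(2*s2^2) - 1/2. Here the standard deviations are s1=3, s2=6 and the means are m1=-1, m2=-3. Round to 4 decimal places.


KL divergence between normal distributions:
KL = log(s2/s1) + (s1^2 + (m1-m2)^2)/(2*s2^2) - 1/2.
log(6/3) = 0.693147.
(3^2 + (-1--3)^2)/(2*6^2) = (9 + 4)/72 = 0.180556.
KL = 0.693147 + 0.180556 - 0.5 = 0.3737

0.3737


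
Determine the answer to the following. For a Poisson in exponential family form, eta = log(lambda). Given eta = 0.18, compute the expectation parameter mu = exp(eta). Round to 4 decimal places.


Expectation parameter for Poisson exponential family:
mu = exp(eta).
eta = 0.18.
mu = exp(0.18) = 1.1972

1.1972


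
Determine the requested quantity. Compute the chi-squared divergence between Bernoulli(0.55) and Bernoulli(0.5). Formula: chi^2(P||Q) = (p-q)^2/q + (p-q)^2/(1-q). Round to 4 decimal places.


Chi-squared divergence between Bernoulli distributions:
chi^2 = (p-q)^2/q + (p-q)^2/(1-q).
p = 0.55, q = 0.5, p-q = 0.05.
(p-q)^2 = 0.0025.
term1 = 0.0025/0.5 = 0.005.
term2 = 0.0025/0.5 = 0.005.
chi^2 = 0.005 + 0.005 = 0.0100

0.0100


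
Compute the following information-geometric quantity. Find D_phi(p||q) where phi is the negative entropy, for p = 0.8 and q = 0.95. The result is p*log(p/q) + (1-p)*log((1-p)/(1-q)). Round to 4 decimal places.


Bregman divergence with negative entropy generator:
D = p*log(p/q) + (1-p)*log((1-p)/(1-q)).
p = 0.8, q = 0.95.
p*log(p/q) = 0.8*log(0.8/0.95) = -0.13748.
(1-p)*log((1-p)/(1-q)) = 0.2*log(0.2/0.05) = 0.277259.
D = -0.13748 + 0.277259 = 0.1398

0.1398


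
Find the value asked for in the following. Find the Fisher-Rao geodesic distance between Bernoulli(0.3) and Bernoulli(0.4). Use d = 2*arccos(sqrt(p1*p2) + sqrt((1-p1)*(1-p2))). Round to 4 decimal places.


Geodesic distance on Bernoulli manifold:
d(p1,p2) = 2*arccos(sqrt(p1*p2) + sqrt((1-p1)*(1-p2))).
sqrt(p1*p2) = sqrt(0.3*0.4) = 0.34641.
sqrt((1-p1)*(1-p2)) = sqrt(0.7*0.6) = 0.648074.
arg = 0.34641 + 0.648074 = 0.994484.
d = 2*arccos(0.994484) = 0.2102

0.2102


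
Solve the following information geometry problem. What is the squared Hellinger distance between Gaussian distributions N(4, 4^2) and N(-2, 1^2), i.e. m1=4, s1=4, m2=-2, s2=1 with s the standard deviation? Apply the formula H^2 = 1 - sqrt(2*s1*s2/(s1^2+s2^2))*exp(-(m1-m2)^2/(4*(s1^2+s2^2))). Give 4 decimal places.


Squared Hellinger distance for Gaussians:
H^2 = 1 - sqrt(2*s1*s2/(s1^2+s2^2)) * exp(-(m1-m2)^2/(4*(s1^2+s2^2))).
s1^2 = 16, s2^2 = 1, s1^2+s2^2 = 17.
sqrt(2*4*1/(17)) = 0.685994.
(m1-m2)^2 = (6)^2 = 36.
exp(-36/(4*17)) = exp(-0.529412) = 0.588951.
H^2 = 1 - 0.685994*0.588951 = 0.5960

0.5960


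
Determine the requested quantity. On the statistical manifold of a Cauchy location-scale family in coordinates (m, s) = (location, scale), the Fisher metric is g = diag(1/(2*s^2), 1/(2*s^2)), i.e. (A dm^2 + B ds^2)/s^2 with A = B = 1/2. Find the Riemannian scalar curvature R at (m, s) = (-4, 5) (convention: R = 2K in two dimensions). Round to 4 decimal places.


The metric has the form g = (A dm^2 + B ds^2)/s^2 with A = 1/2, B = 1/2.
Substitute u = sqrt(A/B)*m: g = B*(du^2 + ds^2)/s^2, i.e. B times the
Poincare upper half-plane metric, which has constant Gaussian curvature -1.
Scaling a 2D metric by a constant c divides the Gaussian curvature by c,
so K = -1/B = -1/(1/2) = -2.0000 everywhere (the point (m, s) = (-4, 5) is irrelevant:
the curvature is constant).
Scalar curvature in dimension 2: R = 2K = -2/(1/2) = -4.0000.

-4.0000


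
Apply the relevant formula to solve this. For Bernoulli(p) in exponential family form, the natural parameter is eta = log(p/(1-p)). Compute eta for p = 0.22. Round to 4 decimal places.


Natural parameter for Bernoulli: eta = log(p/(1-p)).
p = 0.22, 1-p = 0.78.
p/(1-p) = 0.282051.
eta = log(0.282051) = -1.2657

-1.2657


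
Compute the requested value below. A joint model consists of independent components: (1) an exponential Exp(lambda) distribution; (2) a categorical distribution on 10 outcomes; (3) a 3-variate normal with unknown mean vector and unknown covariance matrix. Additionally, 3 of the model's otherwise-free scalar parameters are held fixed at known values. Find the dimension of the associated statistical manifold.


The dimension of a statistical manifold equals the number of free
(independent) real parameters of the model. For a product of independent
blocks the parameter counts add.
- exponential (lambda): 1.
- categorical on 10 outcomes (probabilities sum to 1): 10-1 = 9.
- 3-variate normal: 3 (mean) + 3*4/2 = 6 (symmetric covariance) = 9.
Total = 1 + 9 + 9 = 19.
3 parameter(s) fixed at known values: 19 - 3 = 16.
Dimension = 16

16


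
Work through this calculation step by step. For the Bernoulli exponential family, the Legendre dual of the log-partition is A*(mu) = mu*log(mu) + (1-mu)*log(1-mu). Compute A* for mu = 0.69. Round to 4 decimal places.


Legendre transform for Bernoulli:
A*(mu) = mu*log(mu) + (1-mu)*log(1-mu).
mu = 0.69, 1-mu = 0.31.
mu*log(mu) = 0.69*log(0.69) = -0.256034.
(1-mu)*log(1-mu) = 0.31*log(0.31) = -0.363067.
A* = -0.256034 + -0.363067 = -0.6191

-0.6191


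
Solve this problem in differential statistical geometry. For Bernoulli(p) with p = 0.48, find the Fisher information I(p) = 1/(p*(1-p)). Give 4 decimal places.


For Bernoulli(p), Fisher information is I(p) = 1/(p*(1-p)).
p = 0.48, 1-p = 0.52.
p*(1-p) = 0.2496.
I(p) = 1/0.2496 = 4.0064

4.0064


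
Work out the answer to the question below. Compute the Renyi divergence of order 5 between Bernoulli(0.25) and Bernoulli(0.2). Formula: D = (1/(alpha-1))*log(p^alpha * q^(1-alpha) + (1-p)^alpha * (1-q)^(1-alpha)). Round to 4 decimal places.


Renyi divergence of order alpha between Bernoulli distributions:
D = (1/(alpha-1))*log(p^alpha * q^(1-alpha) + (1-p)^alpha * (1-q)^(1-alpha)).
alpha = 5, p = 0.25, q = 0.2.
p^alpha * q^(1-alpha) = 0.25^5 * 0.2^-4 = 0.610352.
(1-p)^alpha * (1-q)^(1-alpha) = 0.75^5 * 0.8^-4 = 0.579357.
sum = 0.610352 + 0.579357 = 1.189709.
D = (1/4)*log(1.189709) = 0.0434

0.0434


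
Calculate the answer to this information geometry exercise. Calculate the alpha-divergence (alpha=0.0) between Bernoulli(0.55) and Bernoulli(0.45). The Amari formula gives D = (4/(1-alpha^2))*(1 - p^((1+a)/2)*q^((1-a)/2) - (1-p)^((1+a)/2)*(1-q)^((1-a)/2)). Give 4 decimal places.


Amari alpha-divergence:
D = (4/(1-alpha^2))*(1 - p^((1+a)/2)*q^((1-a)/2) - (1-p)^((1+a)/2)*(1-q)^((1-a)/2)).
alpha = 0.0, p = 0.55, q = 0.45.
e1 = (1+alpha)/2 = 0.5, e2 = (1-alpha)/2 = 0.5.
t1 = p^e1 * q^e2 = 0.55^0.5 * 0.45^0.5 = 0.497494.
t2 = (1-p)^e1 * (1-q)^e2 = 0.45^0.5 * 0.55^0.5 = 0.497494.
4/(1-alpha^2) = 4.0.
D = 4.0*(1 - 0.497494 - 0.497494) = 0.0201

0.0201


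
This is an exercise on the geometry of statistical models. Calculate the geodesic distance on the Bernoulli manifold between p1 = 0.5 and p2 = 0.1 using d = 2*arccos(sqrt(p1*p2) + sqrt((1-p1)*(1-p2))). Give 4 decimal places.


Geodesic distance on Bernoulli manifold:
d(p1,p2) = 2*arccos(sqrt(p1*p2) + sqrt((1-p1)*(1-p2))).
sqrt(p1*p2) = sqrt(0.5*0.1) = 0.223607.
sqrt((1-p1)*(1-p2)) = sqrt(0.5*0.9) = 0.67082.
arg = 0.223607 + 0.67082 = 0.894427.
d = 2*arccos(0.894427) = 0.9273

0.9273


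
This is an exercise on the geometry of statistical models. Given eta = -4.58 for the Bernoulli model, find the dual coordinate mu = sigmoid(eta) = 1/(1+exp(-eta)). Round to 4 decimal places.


Dual coordinate (expectation parameter) for Bernoulli:
mu = 1/(1+exp(-eta)).
eta = -4.58.
exp(-eta) = exp(4.58) = 97.514394.
mu = 1/(1+97.514394) = 0.0102

0.0102


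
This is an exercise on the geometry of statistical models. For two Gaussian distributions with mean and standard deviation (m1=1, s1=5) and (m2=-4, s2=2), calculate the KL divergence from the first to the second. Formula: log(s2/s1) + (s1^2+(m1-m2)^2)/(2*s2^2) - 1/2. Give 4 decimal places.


KL divergence between normal distributions:
KL = log(s2/s1) + (s1^2 + (m1-m2)^2)/(2*s2^2) - 1/2.
log(2/5) = -0.916291.
(5^2 + (1--4)^2)/(2*2^2) = (25 + 25)/8 = 6.25.
KL = -0.916291 + 6.25 - 0.5 = 4.8337

4.8337


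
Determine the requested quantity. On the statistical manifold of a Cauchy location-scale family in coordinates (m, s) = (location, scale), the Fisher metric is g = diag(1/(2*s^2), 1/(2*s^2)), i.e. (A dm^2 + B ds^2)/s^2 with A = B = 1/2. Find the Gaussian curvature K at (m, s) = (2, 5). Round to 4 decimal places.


The metric has the form g = (A dm^2 + B ds^2)/s^2 with A = 1/2, B = 1/2.
Substitute u = sqrt(A/B)*m: g = B*(du^2 + ds^2)/s^2, i.e. B times the
Poincare upper half-plane metric, which has constant Gaussian curvature -1.
Scaling a 2D metric by a constant c divides the Gaussian curvature by c,
so K = -1/B = -1/(1/2) = -2.0000 everywhere (the point (m, s) = (2, 5) is irrelevant:
the curvature is constant).
The requested Gaussian curvature is K = -2.0000.

-2.0000


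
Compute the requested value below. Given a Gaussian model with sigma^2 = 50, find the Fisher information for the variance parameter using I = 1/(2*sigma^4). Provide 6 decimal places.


Fisher information for variance: I(sigma^2) = 1/(2*sigma^4).
sigma^2 = 50, so sigma^4 = 2500.
I = 1/(2*2500) = 1/5000 = 0.000200

0.000200


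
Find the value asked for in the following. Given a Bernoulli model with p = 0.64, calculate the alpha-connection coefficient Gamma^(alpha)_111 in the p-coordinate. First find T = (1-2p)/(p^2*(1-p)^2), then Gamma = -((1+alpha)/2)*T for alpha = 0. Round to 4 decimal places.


Skewness (Amari-Chentsov) tensor: T = (1-2p)/(p^2*(1-p)^2).
p = 0.64, 1-2p = -0.28, p^2 = 0.4096, (1-p)^2 = 0.1296.
T = -0.28/(0.4096 * 0.1296) = -5.274643.
In the p-coordinate, Gamma^(alpha) = Gamma^(0) - (alpha/2)*T with Gamma^(0) = (1/2)*g'(p) = -T/2,
so Gamma^(alpha) = -((1+alpha)/2)*T.
alpha = 0, -(1+alpha)/2 = -0.5.
Gamma = -0.5 * -5.274643 = 2.6373

2.6373


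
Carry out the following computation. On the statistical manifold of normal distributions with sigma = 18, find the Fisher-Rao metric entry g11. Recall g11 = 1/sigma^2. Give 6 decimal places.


For the 2-parameter normal family, the Fisher metric has:
  g11 = 1/sigma^2, g22 = 2/sigma^2.
sigma = 18, sigma^2 = 324.
g11 = 0.003086

0.003086


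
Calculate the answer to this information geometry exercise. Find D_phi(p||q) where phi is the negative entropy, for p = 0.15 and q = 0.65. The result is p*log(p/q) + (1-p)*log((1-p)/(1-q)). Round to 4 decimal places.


Bregman divergence with negative entropy generator:
D = p*log(p/q) + (1-p)*log((1-p)/(1-q)).
p = 0.15, q = 0.65.
p*log(p/q) = 0.15*log(0.15/0.65) = -0.219951.
(1-p)*log((1-p)/(1-q)) = 0.85*log(0.85/0.35) = 0.754208.
D = -0.219951 + 0.754208 = 0.5343

0.5343


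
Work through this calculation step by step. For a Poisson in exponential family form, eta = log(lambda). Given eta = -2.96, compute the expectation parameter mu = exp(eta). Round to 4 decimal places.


Expectation parameter for Poisson exponential family:
mu = exp(eta).
eta = -2.96.
mu = exp(-2.96) = 0.0518

0.0518


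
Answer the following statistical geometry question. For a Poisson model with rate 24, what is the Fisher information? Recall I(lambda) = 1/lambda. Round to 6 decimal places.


Fisher information for Poisson: I(lambda) = 1/lambda.
lambda = 24.
I(lambda) = 1/24 = 0.041667

0.041667


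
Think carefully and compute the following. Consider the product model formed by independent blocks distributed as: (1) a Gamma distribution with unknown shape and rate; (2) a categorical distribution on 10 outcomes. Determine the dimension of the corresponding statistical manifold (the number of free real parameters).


The dimension of a statistical manifold equals the number of free
(independent) real parameters of the model. For a product of independent
blocks the parameter counts add.
- Gamma (shape, rate): 2.
- categorical on 10 outcomes (probabilities sum to 1): 10-1 = 9.
Total = 2 + 9 = 11.
Dimension = 11

11


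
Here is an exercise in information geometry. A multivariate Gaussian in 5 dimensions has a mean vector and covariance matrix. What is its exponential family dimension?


Exponential family dimension calculation:
For 5-dim MVN: mean has 5 params, covariance has 5*6/2 = 15 unique entries.
Total dim = 5 + 15 = 20.

20


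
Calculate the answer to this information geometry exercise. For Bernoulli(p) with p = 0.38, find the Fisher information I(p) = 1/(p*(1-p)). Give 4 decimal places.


For Bernoulli(p), Fisher information is I(p) = 1/(p*(1-p)).
p = 0.38, 1-p = 0.62.
p*(1-p) = 0.2356.
I(p) = 1/0.2356 = 4.2445

4.2445


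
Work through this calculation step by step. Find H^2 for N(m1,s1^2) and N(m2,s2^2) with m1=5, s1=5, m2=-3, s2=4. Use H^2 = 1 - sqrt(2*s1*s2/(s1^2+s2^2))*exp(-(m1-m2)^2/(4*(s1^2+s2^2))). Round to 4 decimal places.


Squared Hellinger distance for Gaussians:
H^2 = 1 - sqrt(2*s1*s2/(s1^2+s2^2)) * exp(-(m1-m2)^2/(4*(s1^2+s2^2))).
s1^2 = 25, s2^2 = 16, s1^2+s2^2 = 41.
sqrt(2*5*4/(41)) = 0.98773.
(m1-m2)^2 = (8)^2 = 64.
exp(-64/(4*41)) = exp(-0.390244) = 0.676892.
H^2 = 1 - 0.98773*0.676892 = 0.3314

0.3314


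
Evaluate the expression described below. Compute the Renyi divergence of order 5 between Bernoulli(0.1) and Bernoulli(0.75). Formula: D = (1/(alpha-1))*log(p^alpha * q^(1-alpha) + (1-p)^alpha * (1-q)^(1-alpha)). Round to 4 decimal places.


Renyi divergence of order alpha between Bernoulli distributions:
D = (1/(alpha-1))*log(p^alpha * q^(1-alpha) + (1-p)^alpha * (1-q)^(1-alpha)).
alpha = 5, p = 0.1, q = 0.75.
p^alpha * q^(1-alpha) = 0.1^5 * 0.75^-4 = 3.2e-05.
(1-p)^alpha * (1-q)^(1-alpha) = 0.9^5 * 0.25^-4 = 151.16544.
sum = 3.2e-05 + 151.16544 = 151.165472.
D = (1/4)*log(151.165472) = 1.2546

1.2546


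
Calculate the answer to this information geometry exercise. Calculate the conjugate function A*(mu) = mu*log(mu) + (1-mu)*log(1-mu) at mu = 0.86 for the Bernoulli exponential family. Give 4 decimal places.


Legendre transform for Bernoulli:
A*(mu) = mu*log(mu) + (1-mu)*log(1-mu).
mu = 0.86, 1-mu = 0.14.
mu*log(mu) = 0.86*log(0.86) = -0.129708.
(1-mu)*log(1-mu) = 0.14*log(0.14) = -0.275256.
A* = -0.129708 + -0.275256 = -0.4050

-0.4050


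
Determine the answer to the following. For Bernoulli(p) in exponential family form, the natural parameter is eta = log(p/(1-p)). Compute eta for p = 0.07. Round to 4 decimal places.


Natural parameter for Bernoulli: eta = log(p/(1-p)).
p = 0.07, 1-p = 0.93.
p/(1-p) = 0.075269.
eta = log(0.075269) = -2.5867

-2.5867


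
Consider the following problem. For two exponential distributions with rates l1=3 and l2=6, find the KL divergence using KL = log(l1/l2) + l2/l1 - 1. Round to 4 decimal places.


KL divergence for exponential family:
KL = log(l1/l2) + l2/l1 - 1.
log(3/6) = -0.693147.
6/3 = 2.0.
KL = -0.693147 + 2.0 - 1 = 0.3069

0.3069


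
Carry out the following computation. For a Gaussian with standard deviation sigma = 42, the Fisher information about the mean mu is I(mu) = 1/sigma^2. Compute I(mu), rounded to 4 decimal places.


The Fisher information for the mean of a normal distribution is I(mu) = 1/sigma^2.
sigma = 42, so sigma^2 = 1764.
I(mu) = 1/1764 = 0.0006

0.0006


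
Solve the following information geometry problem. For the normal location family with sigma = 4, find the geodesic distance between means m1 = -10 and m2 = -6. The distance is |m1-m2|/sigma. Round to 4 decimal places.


On the fixed-variance normal subfamily, geodesic distance = |m1-m2|/sigma.
|-10 - -6| = 4.
sigma = 4.
d = 4/4 = 1.0000

1.0000


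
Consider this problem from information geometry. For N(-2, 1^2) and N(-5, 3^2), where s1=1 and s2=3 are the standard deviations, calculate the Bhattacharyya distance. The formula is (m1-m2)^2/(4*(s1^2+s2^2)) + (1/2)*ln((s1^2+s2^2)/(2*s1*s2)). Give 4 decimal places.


Bhattacharyya distance between two Gaussians:
DB = (m1-m2)^2/(4*(s1^2+s2^2)) + (1/2)*ln((s1^2+s2^2)/(2*s1*s2)).
(m1-m2)^2 = (3)^2 = 9.
s1^2+s2^2 = 1 + 9 = 10.
term1 = 9/40 = 0.225.
term2 = 0.5*ln(10/6.0) = 0.255413.
DB = 0.225 + 0.255413 = 0.4804

0.4804


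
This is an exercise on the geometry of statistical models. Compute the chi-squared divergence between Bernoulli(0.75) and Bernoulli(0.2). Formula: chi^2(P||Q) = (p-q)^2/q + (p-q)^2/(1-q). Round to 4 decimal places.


Chi-squared divergence between Bernoulli distributions:
chi^2 = (p-q)^2/q + (p-q)^2/(1-q).
p = 0.75, q = 0.2, p-q = 0.55.
(p-q)^2 = 0.3025.
term1 = 0.3025/0.2 = 1.5125.
term2 = 0.3025/0.8 = 0.378125.
chi^2 = 1.5125 + 0.378125 = 1.8906

1.8906


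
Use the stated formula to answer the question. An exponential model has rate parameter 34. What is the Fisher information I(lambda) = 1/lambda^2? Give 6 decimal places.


Fisher information for exponential: I(lambda) = 1/lambda^2.
lambda = 34, lambda^2 = 1156.
I = 1/1156 = 0.000865

0.000865


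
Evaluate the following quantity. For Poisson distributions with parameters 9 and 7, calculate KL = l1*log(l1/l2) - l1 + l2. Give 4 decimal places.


KL divergence for Poisson:
KL = l1*log(l1/l2) - l1 + l2.
l1 = 9, l2 = 7.
log(9/7) = 0.251314.
l1*log(l1/l2) = 9 * 0.251314 = 2.26183.
KL = 2.26183 - 9 + 7 = 0.2618

0.2618


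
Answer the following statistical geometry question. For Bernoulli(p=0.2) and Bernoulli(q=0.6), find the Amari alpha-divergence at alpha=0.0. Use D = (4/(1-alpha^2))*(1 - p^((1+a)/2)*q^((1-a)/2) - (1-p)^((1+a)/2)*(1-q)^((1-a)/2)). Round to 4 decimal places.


Amari alpha-divergence:
D = (4/(1-alpha^2))*(1 - p^((1+a)/2)*q^((1-a)/2) - (1-p)^((1+a)/2)*(1-q)^((1-a)/2)).
alpha = 0.0, p = 0.2, q = 0.6.
e1 = (1+alpha)/2 = 0.5, e2 = (1-alpha)/2 = 0.5.
t1 = p^e1 * q^e2 = 0.2^0.5 * 0.6^0.5 = 0.34641.
t2 = (1-p)^e1 * (1-q)^e2 = 0.8^0.5 * 0.4^0.5 = 0.565685.
4/(1-alpha^2) = 4.0.
D = 4.0*(1 - 0.34641 - 0.565685) = 0.3516

0.3516


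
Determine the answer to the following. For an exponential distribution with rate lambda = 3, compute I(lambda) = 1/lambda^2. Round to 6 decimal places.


Fisher information for exponential: I(lambda) = 1/lambda^2.
lambda = 3, lambda^2 = 9.
I = 1/9 = 0.111111

0.111111


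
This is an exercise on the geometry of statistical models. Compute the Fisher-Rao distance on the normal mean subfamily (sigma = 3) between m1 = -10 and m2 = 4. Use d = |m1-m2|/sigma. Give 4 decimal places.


On the fixed-variance normal subfamily, geodesic distance = |m1-m2|/sigma.
|-10 - 4| = 14.
sigma = 3.
d = 14/3 = 4.6667

4.6667


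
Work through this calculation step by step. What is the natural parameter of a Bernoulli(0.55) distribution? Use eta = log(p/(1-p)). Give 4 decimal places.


Natural parameter for Bernoulli: eta = log(p/(1-p)).
p = 0.55, 1-p = 0.45.
p/(1-p) = 1.222222.
eta = log(1.222222) = 0.2007

0.2007


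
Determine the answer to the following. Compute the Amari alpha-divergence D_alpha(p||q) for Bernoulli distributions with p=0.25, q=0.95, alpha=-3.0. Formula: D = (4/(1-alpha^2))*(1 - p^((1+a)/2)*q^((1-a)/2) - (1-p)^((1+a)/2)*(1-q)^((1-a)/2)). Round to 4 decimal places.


Amari alpha-divergence:
D = (4/(1-alpha^2))*(1 - p^((1+a)/2)*q^((1-a)/2) - (1-p)^((1+a)/2)*(1-q)^((1-a)/2)).
alpha = -3.0, p = 0.25, q = 0.95.
e1 = (1+alpha)/2 = -1.0, e2 = (1-alpha)/2 = 2.0.
t1 = p^e1 * q^e2 = 0.25^-1.0 * 0.95^2.0 = 3.61.
t2 = (1-p)^e1 * (1-q)^e2 = 0.75^-1.0 * 0.05^2.0 = 0.003333.
4/(1-alpha^2) = -0.5.
D = -0.5*(1 - 3.61 - 0.003333) = 1.3067

1.3067


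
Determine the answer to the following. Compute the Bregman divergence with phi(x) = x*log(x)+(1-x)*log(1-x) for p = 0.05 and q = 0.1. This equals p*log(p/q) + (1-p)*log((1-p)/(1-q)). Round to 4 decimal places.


Bregman divergence with negative entropy generator:
D = p*log(p/q) + (1-p)*log((1-p)/(1-q)).
p = 0.05, q = 0.1.
p*log(p/q) = 0.05*log(0.05/0.1) = -0.034657.
(1-p)*log((1-p)/(1-q)) = 0.95*log(0.95/0.9) = 0.051364.
D = -0.034657 + 0.051364 = 0.0167

0.0167


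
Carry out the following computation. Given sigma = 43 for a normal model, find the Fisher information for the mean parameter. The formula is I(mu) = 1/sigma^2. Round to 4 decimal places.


The Fisher information for the mean of a normal distribution is I(mu) = 1/sigma^2.
sigma = 43, so sigma^2 = 1849.
I(mu) = 1/1849 = 0.0005

0.0005


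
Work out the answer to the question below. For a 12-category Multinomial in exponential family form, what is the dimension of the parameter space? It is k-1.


Exponential family dimension calculation:
For Multinomial with k=12 categories, dim = k-1 = 11.

11


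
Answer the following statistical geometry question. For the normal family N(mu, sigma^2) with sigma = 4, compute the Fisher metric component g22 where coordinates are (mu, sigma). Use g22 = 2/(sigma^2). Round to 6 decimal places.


For the 2-parameter normal family, the Fisher metric has:
  g11 = 1/sigma^2, g22 = 2/sigma^2.
sigma = 4, sigma^2 = 16.
g22 = 0.125000

0.125000


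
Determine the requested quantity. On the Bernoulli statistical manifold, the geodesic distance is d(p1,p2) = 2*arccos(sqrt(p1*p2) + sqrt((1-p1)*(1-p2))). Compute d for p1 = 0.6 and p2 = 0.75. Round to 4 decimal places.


Geodesic distance on Bernoulli manifold:
d(p1,p2) = 2*arccos(sqrt(p1*p2) + sqrt((1-p1)*(1-p2))).
sqrt(p1*p2) = sqrt(0.6*0.75) = 0.67082.
sqrt((1-p1)*(1-p2)) = sqrt(0.4*0.25) = 0.316228.
arg = 0.67082 + 0.316228 = 0.987048.
d = 2*arccos(0.987048) = 0.3222

0.3222


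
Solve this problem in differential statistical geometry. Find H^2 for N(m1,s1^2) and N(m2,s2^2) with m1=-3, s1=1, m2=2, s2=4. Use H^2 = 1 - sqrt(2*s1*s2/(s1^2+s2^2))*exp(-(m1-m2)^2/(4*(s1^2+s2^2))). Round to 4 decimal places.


Squared Hellinger distance for Gaussians:
H^2 = 1 - sqrt(2*s1*s2/(s1^2+s2^2)) * exp(-(m1-m2)^2/(4*(s1^2+s2^2))).
s1^2 = 1, s2^2 = 16, s1^2+s2^2 = 17.
sqrt(2*1*4/(17)) = 0.685994.
(m1-m2)^2 = (-5)^2 = 25.
exp(-25/(4*17)) = exp(-0.367647) = 0.692362.
H^2 = 1 - 0.685994*0.692362 = 0.5250

0.5250


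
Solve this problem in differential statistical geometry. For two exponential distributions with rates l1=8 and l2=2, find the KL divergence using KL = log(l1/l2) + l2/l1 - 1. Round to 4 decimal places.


KL divergence for exponential family:
KL = log(l1/l2) + l2/l1 - 1.
log(8/2) = 1.386294.
2/8 = 0.25.
KL = 1.386294 + 0.25 - 1 = 0.6363

0.6363


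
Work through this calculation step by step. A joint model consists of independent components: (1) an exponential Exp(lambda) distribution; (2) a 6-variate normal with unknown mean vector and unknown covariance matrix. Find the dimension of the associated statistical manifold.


The dimension of a statistical manifold equals the number of free
(independent) real parameters of the model. For a product of independent
blocks the parameter counts add.
- exponential (lambda): 1.
- 6-variate normal: 6 (mean) + 6*7/2 = 21 (symmetric covariance) = 27.
Total = 1 + 27 = 28.
Dimension = 28

28


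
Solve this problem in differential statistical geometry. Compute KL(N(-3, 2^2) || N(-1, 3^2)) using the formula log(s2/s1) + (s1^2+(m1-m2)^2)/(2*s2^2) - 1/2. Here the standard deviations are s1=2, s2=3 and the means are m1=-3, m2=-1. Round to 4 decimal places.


KL divergence between normal distributions:
KL = log(s2/s1) + (s1^2 + (m1-m2)^2)/(2*s2^2) - 1/2.
log(3/2) = 0.405465.
(2^2 + (-3--1)^2)/(2*3^2) = (4 + 4)/18 = 0.444444.
KL = 0.405465 + 0.444444 - 0.5 = 0.3499

0.3499


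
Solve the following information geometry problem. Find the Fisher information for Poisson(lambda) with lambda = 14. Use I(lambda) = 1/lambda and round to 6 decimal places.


Fisher information for Poisson: I(lambda) = 1/lambda.
lambda = 14.
I(lambda) = 1/14 = 0.071429

0.071429


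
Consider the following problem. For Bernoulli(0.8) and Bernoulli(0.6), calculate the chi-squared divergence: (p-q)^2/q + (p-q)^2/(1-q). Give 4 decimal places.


Chi-squared divergence between Bernoulli distributions:
chi^2 = (p-q)^2/q + (p-q)^2/(1-q).
p = 0.8, q = 0.6, p-q = 0.2.
(p-q)^2 = 0.04.
term1 = 0.04/0.6 = 0.066667.
term2 = 0.04/0.4 = 0.1.
chi^2 = 0.066667 + 0.1 = 0.1667

0.1667


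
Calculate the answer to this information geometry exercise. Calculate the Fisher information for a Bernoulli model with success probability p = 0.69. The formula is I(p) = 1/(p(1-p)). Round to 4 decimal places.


For Bernoulli(p), Fisher information is I(p) = 1/(p*(1-p)).
p = 0.69, 1-p = 0.31.
p*(1-p) = 0.2139.
I(p) = 1/0.2139 = 4.6751

4.6751


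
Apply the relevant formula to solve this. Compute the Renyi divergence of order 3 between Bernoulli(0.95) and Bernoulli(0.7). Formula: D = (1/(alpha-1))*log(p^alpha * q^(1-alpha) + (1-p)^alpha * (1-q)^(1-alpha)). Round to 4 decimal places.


Renyi divergence of order alpha between Bernoulli distributions:
D = (1/(alpha-1))*log(p^alpha * q^(1-alpha) + (1-p)^alpha * (1-q)^(1-alpha)).
alpha = 3, p = 0.95, q = 0.7.
p^alpha * q^(1-alpha) = 0.95^3 * 0.7^-2 = 1.749745.
(1-p)^alpha * (1-q)^(1-alpha) = 0.05^3 * 0.3^-2 = 0.001389.
sum = 1.749745 + 0.001389 = 1.751134.
D = (1/2)*log(1.751134) = 0.2801

0.2801


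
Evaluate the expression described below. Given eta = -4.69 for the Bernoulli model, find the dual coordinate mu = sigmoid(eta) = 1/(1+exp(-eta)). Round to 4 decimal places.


Dual coordinate (expectation parameter) for Bernoulli:
mu = 1/(1+exp(-eta)).
eta = -4.69.
exp(-eta) = exp(4.69) = 108.85318.
mu = 1/(1+108.85318) = 0.0091

0.0091


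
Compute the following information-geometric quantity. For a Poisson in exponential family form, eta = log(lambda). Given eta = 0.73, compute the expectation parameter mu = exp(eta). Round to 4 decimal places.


Expectation parameter for Poisson exponential family:
mu = exp(eta).
eta = 0.73.
mu = exp(0.73) = 2.0751

2.0751


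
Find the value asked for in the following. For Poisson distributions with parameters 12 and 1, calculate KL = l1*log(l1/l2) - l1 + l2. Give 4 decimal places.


KL divergence for Poisson:
KL = l1*log(l1/l2) - l1 + l2.
l1 = 12, l2 = 1.
log(12/1) = 2.484907.
l1*log(l1/l2) = 12 * 2.484907 = 29.81888.
KL = 29.81888 - 12 + 1 = 18.8189

18.8189


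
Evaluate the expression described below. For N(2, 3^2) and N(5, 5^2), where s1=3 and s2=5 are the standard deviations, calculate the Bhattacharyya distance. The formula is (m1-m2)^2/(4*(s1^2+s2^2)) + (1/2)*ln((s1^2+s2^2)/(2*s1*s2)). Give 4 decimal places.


Bhattacharyya distance between two Gaussians:
DB = (m1-m2)^2/(4*(s1^2+s2^2)) + (1/2)*ln((s1^2+s2^2)/(2*s1*s2)).
(m1-m2)^2 = (-3)^2 = 9.
s1^2+s2^2 = 9 + 25 = 34.
term1 = 9/136 = 0.066176.
term2 = 0.5*ln(34/30.0) = 0.062582.
DB = 0.066176 + 0.062582 = 0.1288

0.1288


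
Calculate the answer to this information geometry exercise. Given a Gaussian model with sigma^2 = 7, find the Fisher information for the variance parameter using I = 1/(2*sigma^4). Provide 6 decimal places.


Fisher information for variance: I(sigma^2) = 1/(2*sigma^4).
sigma^2 = 7, so sigma^4 = 49.
I = 1/(2*49) = 1/98 = 0.010204

0.010204


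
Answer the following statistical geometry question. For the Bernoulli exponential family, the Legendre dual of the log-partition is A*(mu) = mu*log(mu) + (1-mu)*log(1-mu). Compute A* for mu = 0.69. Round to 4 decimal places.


Legendre transform for Bernoulli:
A*(mu) = mu*log(mu) + (1-mu)*log(1-mu).
mu = 0.69, 1-mu = 0.31.
mu*log(mu) = 0.69*log(0.69) = -0.256034.
(1-mu)*log(1-mu) = 0.31*log(0.31) = -0.363067.
A* = -0.256034 + -0.363067 = -0.6191

-0.6191


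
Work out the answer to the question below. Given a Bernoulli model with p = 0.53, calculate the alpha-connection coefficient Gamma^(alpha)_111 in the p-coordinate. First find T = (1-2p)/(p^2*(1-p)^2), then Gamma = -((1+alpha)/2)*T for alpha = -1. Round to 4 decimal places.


Skewness (Amari-Chentsov) tensor: T = (1-2p)/(p^2*(1-p)^2).
p = 0.53, 1-2p = -0.06, p^2 = 0.2809, (1-p)^2 = 0.2209.
T = -0.06/(0.2809 * 0.2209) = -0.96695.
In the p-coordinate, Gamma^(alpha) = Gamma^(0) - (alpha/2)*T with Gamma^(0) = (1/2)*g'(p) = -T/2,
so Gamma^(alpha) = -((1+alpha)/2)*T.
alpha = -1, -(1+alpha)/2 = 0.0.
Gamma = 0.0 * -0.96695 = 0.0000

0.0000


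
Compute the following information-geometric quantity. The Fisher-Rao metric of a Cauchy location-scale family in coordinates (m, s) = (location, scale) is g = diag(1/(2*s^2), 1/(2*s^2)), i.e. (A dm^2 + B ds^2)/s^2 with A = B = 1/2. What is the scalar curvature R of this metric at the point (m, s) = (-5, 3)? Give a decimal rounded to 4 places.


The metric has the form g = (A dm^2 + B ds^2)/s^2 with A = 1/2, B = 1/2.
Substitute u = sqrt(A/B)*m: g = B*(du^2 + ds^2)/s^2, i.e. B times the
Poincare upper half-plane metric, which has constant Gaussian curvature -1.
Scaling a 2D metric by a constant c divides the Gaussian curvature by c,
so K = -1/B = -1/(1/2) = -2.0000 everywhere (the point (m, s) = (-5, 3) is irrelevant:
the curvature is constant).
Scalar curvature in dimension 2: R = 2K = -2/(1/2) = -4.0000.

-4.0000


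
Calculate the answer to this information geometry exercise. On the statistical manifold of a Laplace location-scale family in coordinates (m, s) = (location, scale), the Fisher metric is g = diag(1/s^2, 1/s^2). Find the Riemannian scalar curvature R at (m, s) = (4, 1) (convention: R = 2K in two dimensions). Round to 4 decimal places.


The metric has the form g = (A dm^2 + B ds^2)/s^2 with A = 1, B = 1.
Substitute u = sqrt(A/B)*m: g = B*(du^2 + ds^2)/s^2, i.e. B times the
Poincare upper half-plane metric, which has constant Gaussian curvature -1.
Scaling a 2D metric by a constant c divides the Gaussian curvature by c,
so K = -1/B = -1/(1) = -1.0000 everywhere (the point (m, s) = (4, 1) is irrelevant:
the curvature is constant).
Scalar curvature in dimension 2: R = 2K = -2/(1) = -2.0000.

-2.0000


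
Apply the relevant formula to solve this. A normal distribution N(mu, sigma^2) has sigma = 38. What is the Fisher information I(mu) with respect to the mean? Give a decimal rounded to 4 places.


The Fisher information for the mean of a normal distribution is I(mu) = 1/sigma^2.
sigma = 38, so sigma^2 = 1444.
I(mu) = 1/1444 = 0.0007

0.0007


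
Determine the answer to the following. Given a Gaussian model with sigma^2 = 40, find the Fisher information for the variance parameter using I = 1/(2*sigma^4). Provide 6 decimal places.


Fisher information for variance: I(sigma^2) = 1/(2*sigma^4).
sigma^2 = 40, so sigma^4 = 1600.
I = 1/(2*1600) = 1/3200 = 0.000313

0.000313


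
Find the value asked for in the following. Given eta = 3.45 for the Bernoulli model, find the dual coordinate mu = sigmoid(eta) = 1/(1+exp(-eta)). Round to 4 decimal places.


Dual coordinate (expectation parameter) for Bernoulli:
mu = 1/(1+exp(-eta)).
eta = 3.45.
exp(-eta) = exp(-3.45) = 0.031746.
mu = 1/(1+0.031746) = 0.9692

0.9692


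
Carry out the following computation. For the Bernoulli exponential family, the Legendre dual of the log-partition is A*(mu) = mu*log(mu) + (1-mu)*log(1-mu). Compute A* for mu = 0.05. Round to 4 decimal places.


Legendre transform for Bernoulli:
A*(mu) = mu*log(mu) + (1-mu)*log(1-mu).
mu = 0.05, 1-mu = 0.95.
mu*log(mu) = 0.05*log(0.05) = -0.149787.
(1-mu)*log(1-mu) = 0.95*log(0.95) = -0.048729.
A* = -0.149787 + -0.048729 = -0.1985

-0.1985


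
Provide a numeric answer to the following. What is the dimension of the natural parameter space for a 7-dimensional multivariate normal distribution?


Exponential family dimension calculation:
For 7-dim MVN: mean has 7 params, covariance has 7*8/2 = 28 unique entries.
Total dim = 7 + 28 = 35.

35


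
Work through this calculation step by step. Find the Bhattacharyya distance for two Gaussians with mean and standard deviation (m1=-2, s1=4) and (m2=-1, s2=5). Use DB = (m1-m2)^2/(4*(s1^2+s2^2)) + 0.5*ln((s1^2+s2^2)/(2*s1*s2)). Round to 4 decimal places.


Bhattacharyya distance between two Gaussians:
DB = (m1-m2)^2/(4*(s1^2+s2^2)) + (1/2)*ln((s1^2+s2^2)/(2*s1*s2)).
(m1-m2)^2 = (-1)^2 = 1.
s1^2+s2^2 = 16 + 25 = 41.
term1 = 1/164 = 0.006098.
term2 = 0.5*ln(41/40.0) = 0.012346.
DB = 0.006098 + 0.012346 = 0.0184

0.0184


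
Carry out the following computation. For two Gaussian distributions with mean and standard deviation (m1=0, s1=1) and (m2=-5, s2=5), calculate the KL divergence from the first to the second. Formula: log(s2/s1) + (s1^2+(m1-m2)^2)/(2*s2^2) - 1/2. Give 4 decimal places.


KL divergence between normal distributions:
KL = log(s2/s1) + (s1^2 + (m1-m2)^2)/(2*s2^2) - 1/2.
log(5/1) = 1.609438.
(1^2 + (0--5)^2)/(2*5^2) = (1 + 25)/50 = 0.52.
KL = 1.609438 + 0.52 - 0.5 = 1.6294

1.6294


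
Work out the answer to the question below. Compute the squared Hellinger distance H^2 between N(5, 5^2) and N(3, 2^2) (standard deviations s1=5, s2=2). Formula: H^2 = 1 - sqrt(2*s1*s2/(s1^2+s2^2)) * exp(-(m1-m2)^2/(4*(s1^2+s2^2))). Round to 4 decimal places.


Squared Hellinger distance for Gaussians:
H^2 = 1 - sqrt(2*s1*s2/(s1^2+s2^2)) * exp(-(m1-m2)^2/(4*(s1^2+s2^2))).
s1^2 = 25, s2^2 = 4, s1^2+s2^2 = 29.
sqrt(2*5*2/(29)) = 0.830455.
(m1-m2)^2 = (2)^2 = 4.
exp(-4/(4*29)) = exp(-0.034483) = 0.966105.
H^2 = 1 - 0.830455*0.966105 = 0.1977

0.1977


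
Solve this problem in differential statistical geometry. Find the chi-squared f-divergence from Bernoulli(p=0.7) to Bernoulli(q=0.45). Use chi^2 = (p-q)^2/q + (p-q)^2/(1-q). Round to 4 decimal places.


Chi-squared divergence between Bernoulli distributions:
chi^2 = (p-q)^2/q + (p-q)^2/(1-q).
p = 0.7, q = 0.45, p-q = 0.25.
(p-q)^2 = 0.0625.
term1 = 0.0625/0.45 = 0.138889.
term2 = 0.0625/0.55 = 0.113636.
chi^2 = 0.138889 + 0.113636 = 0.2525

0.2525


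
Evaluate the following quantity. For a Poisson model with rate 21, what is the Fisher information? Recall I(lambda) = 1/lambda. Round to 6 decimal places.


Fisher information for Poisson: I(lambda) = 1/lambda.
lambda = 21.
I(lambda) = 1/21 = 0.047619

0.047619


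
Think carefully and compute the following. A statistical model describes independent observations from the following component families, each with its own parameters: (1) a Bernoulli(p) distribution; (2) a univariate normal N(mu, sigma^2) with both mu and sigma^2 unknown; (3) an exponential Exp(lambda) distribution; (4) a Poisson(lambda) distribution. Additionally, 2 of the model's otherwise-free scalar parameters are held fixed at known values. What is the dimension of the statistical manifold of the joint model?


The dimension of a statistical manifold equals the number of free
(independent) real parameters of the model. For a product of independent
blocks the parameter counts add.
- Bernoulli (p): 1.
- normal (mu, sigma^2): 2.
- exponential (lambda): 1.
- Poisson (lambda): 1.
Total = 1 + 2 + 1 + 1 = 5.
2 parameter(s) fixed at known values: 5 - 2 = 3.
Dimension = 3

3


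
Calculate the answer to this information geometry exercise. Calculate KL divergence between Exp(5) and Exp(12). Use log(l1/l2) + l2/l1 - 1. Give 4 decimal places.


KL divergence for exponential family:
KL = log(l1/l2) + l2/l1 - 1.
log(5/12) = -0.875469.
12/5 = 2.4.
KL = -0.875469 + 2.4 - 1 = 0.5245

0.5245


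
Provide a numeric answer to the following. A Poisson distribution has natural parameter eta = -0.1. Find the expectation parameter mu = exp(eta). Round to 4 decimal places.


Expectation parameter for Poisson exponential family:
mu = exp(eta).
eta = -0.1.
mu = exp(-0.1) = 0.9048

0.9048


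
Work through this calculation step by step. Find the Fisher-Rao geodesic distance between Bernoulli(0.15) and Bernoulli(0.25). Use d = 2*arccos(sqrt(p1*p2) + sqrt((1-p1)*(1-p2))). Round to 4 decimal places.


Geodesic distance on Bernoulli manifold:
d(p1,p2) = 2*arccos(sqrt(p1*p2) + sqrt((1-p1)*(1-p2))).
sqrt(p1*p2) = sqrt(0.15*0.25) = 0.193649.
sqrt((1-p1)*(1-p2)) = sqrt(0.85*0.75) = 0.798436.
arg = 0.193649 + 0.798436 = 0.992085.
d = 2*arccos(0.992085) = 0.2518

0.2518


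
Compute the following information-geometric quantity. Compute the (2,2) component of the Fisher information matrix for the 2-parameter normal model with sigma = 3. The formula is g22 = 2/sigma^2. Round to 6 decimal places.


For the 2-parameter normal family, the Fisher metric has:
  g11 = 1/sigma^2, g22 = 2/sigma^2.
sigma = 3, sigma^2 = 9.
g22 = 0.222222

0.222222


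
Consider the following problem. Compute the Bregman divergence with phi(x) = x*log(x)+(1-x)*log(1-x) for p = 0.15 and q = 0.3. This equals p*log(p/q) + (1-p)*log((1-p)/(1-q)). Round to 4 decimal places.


Bregman divergence with negative entropy generator:
D = p*log(p/q) + (1-p)*log((1-p)/(1-q)).
p = 0.15, q = 0.3.
p*log(p/q) = 0.15*log(0.15/0.3) = -0.103972.
(1-p)*log((1-p)/(1-q)) = 0.85*log(0.85/0.7) = 0.165033.
D = -0.103972 + 0.165033 = 0.0611

0.0611


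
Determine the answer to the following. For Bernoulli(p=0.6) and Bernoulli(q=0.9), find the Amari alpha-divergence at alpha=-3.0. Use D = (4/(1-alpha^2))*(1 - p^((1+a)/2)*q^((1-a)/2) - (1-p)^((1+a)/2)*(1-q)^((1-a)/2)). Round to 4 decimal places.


Amari alpha-divergence:
D = (4/(1-alpha^2))*(1 - p^((1+a)/2)*q^((1-a)/2) - (1-p)^((1+a)/2)*(1-q)^((1-a)/2)).
alpha = -3.0, p = 0.6, q = 0.9.
e1 = (1+alpha)/2 = -1.0, e2 = (1-alpha)/2 = 2.0.
t1 = p^e1 * q^e2 = 0.6^-1.0 * 0.9^2.0 = 1.35.
t2 = (1-p)^e1 * (1-q)^e2 = 0.4^-1.0 * 0.1^2.0 = 0.025.
4/(1-alpha^2) = -0.5.
D = -0.5*(1 - 1.35 - 0.025) = 0.1875

0.1875


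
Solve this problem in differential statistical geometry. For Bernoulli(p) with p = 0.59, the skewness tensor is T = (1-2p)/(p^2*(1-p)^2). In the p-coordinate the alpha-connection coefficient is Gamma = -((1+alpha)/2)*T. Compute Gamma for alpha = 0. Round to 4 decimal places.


Skewness (Amari-Chentsov) tensor: T = (1-2p)/(p^2*(1-p)^2).
p = 0.59, 1-2p = -0.18, p^2 = 0.3481, (1-p)^2 = 0.1681.
T = -0.18/(0.3481 * 0.1681) = -3.076102.
In the p-coordinate, Gamma^(alpha) = Gamma^(0) - (alpha/2)*T with Gamma^(0) = (1/2)*g'(p) = -T/2,
so Gamma^(alpha) = -((1+alpha)/2)*T.
alpha = 0, -(1+alpha)/2 = -0.5.
Gamma = -0.5 * -3.076102 = 1.5381

1.5381


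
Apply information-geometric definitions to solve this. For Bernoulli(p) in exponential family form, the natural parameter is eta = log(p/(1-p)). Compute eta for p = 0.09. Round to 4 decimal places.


Natural parameter for Bernoulli: eta = log(p/(1-p)).
p = 0.09, 1-p = 0.91.
p/(1-p) = 0.098901.
eta = log(0.098901) = -2.3136

-2.3136


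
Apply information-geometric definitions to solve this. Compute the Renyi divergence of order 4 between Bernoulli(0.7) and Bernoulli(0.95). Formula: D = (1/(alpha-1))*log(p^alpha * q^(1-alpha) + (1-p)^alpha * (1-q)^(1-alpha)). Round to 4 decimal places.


Renyi divergence of order alpha between Bernoulli distributions:
D = (1/(alpha-1))*log(p^alpha * q^(1-alpha) + (1-p)^alpha * (1-q)^(1-alpha)).
alpha = 4, p = 0.7, q = 0.95.
p^alpha * q^(1-alpha) = 0.7^4 * 0.95^-3 = 0.280041.
(1-p)^alpha * (1-q)^(1-alpha) = 0.3^4 * 0.05^-3 = 64.8.
sum = 0.280041 + 64.8 = 65.080041.
D = (1/3)*log(65.080041) = 1.3919

1.3919
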